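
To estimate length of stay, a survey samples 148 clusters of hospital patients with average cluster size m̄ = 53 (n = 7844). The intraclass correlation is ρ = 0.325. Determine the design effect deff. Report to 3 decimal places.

deff = 1 + (53 − 1)·0.325 = 1 + 16.9 = 17.9.

17.900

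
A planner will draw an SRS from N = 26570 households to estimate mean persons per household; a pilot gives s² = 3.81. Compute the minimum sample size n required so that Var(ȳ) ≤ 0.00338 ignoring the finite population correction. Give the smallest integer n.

1128

Without fpc, n₀ = s²/D = 3.81/0.00338 = 1127.2189.
Rounding up, n = 1128.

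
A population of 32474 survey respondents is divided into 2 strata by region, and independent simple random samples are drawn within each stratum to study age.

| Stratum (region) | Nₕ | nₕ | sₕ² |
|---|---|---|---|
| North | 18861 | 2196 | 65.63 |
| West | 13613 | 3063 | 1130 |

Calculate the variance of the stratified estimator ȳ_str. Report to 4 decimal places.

0.0591

Var(ȳ_str) = Σₕ Wₕ²(1 − fₕ)sₕ²/nₕ with Wₕ = Nₕ/N, N = 32474.
North: Wₕ = 0.58080310; term = 0.58080310²·(1 − 0.11643073)·65.63/2196 = 0.0089077604.
West: Wₕ = 0.41919690; term = 0.41919690²·(1 − 0.22500551)·1130/3063 = 0.050241914.
Sum = 0.059149674.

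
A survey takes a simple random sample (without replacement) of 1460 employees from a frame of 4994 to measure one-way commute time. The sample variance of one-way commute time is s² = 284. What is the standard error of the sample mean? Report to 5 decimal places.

Under SRS without replacement, Var(ȳ) = (1 − f)·s²/n with f = n/N = 1460/4994 = 0.29235082.
Var(ȳ) = (1 − 0.29235082)·284/1460 = 0.70764918·0.19452055 = 0.13765231.
SE(ȳ) = √(0.13765231) = 0.37102.

0.37102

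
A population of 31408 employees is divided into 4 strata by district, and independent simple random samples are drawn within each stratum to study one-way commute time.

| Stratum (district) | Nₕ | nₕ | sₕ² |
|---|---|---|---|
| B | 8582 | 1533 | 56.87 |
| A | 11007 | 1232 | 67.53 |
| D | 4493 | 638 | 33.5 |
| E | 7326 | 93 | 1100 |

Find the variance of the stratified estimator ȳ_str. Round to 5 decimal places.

Var(ȳ_str) = Σₕ Wₕ²(1 − fₕ)sₕ²/nₕ with Wₕ = Nₕ/N, N = 31408.
B: Wₕ = 0.27324249; term = 0.27324249²·(1 − 0.17862969)·56.87/1533 = 0.0022749745.
A: Wₕ = 0.35045211; term = 0.35045211²·(1 − 0.11192877)·67.53/1232 = 0.0059784859.
D: Wₕ = 0.14305273; term = 0.14305273²·(1 − 0.14199866)·33.5/638 = 9.2194362 × 10^-4.
E: Wₕ = 0.23325267; term = 0.23325267²·(1 − 0.01269451)·1100/93 = 0.63535222.
Sum = 0.64452762.

0.64453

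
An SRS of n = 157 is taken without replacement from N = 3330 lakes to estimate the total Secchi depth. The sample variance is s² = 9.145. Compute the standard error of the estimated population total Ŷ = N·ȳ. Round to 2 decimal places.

Var(Ŷ) = N²·Var(ȳ) = N²·(1 − n/N)·s²/n.
f = 157/3330 = 0.04714715; Var(ȳ) = 0.95285285·9.145/157 = 0.055502161.
Var(Ŷ) = 3330² · 0.055502161 = 615457.91.
SE(Ŷ) = √(615457.91) = 784.51.

784.51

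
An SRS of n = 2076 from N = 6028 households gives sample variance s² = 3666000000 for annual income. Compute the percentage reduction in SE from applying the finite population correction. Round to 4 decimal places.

19.0304

f = n/N = 2076/6028 = 0.34439283.
SE_no-fpc = √(s²/n) = 1328.8702; SE_fpc = √((1−f)s²/n) = 1075.9805.
Ratio = √(1−f) = 0.80969572. Reduction = 100·(1 − 0.80969572) = 19.0304%.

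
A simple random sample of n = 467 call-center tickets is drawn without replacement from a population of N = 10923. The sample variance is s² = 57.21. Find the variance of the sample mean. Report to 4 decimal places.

Under SRS without replacement, Var(ȳ) = (1 − f)·s²/n with f = n/N = 467/10923 = 0.04275382.
Var(ȳ) = (1 − 0.04275382)·57.21/467 = 0.95724618·0.12250535 = 0.11726778.

0.1173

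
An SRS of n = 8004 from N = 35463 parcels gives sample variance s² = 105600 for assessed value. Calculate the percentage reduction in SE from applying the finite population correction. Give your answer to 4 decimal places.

12.0057

f = n/N = 8004/35463 = 0.22570003.
SE_no-fpc = √(s²/n) = 3.6322725; SE_fpc = √((1−f)s²/n) = 3.1961933.
Ratio = √(1−f) = 0.87994317. Reduction = 100·(1 − 0.87994317) = 12.0057%.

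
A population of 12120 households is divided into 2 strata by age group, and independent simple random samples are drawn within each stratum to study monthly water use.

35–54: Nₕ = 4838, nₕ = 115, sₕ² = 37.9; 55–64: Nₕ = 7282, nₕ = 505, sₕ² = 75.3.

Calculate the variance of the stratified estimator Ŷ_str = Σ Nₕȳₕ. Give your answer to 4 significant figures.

Var(Ŷ_str) = Σₕ Nₕ²(1 − fₕ)sₕ²/nₕ.
35–54: 4838²·(1 − 115/4838)·37.9/115 = 7.5305237 × 10^6.
55–64: 7282²·(1 − 505/7282)·75.3/505 = 7.3585418 × 10^6.
Sum = 1.4889066 × 10^7.

1.489 × 10^7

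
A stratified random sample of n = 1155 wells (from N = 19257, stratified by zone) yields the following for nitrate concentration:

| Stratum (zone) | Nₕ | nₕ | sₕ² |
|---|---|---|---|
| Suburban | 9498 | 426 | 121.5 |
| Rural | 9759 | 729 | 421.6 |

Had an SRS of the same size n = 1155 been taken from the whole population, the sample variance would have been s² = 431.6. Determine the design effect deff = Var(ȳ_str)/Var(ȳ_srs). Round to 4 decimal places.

Var(ȳ_str) = Σ Wₕ²(1−fₕ)sₕ²/nₕ with Wₕ = Nₕ/19257:
  Suburban: (9498/19257)²·(1−426/9498)·121.5/426 = 0.066271168
  Rural: (9759/19257)²·(1−729/9759)·421.6/729 = 0.13743232
  → Var(ȳ_str) = 0.20370349.
Var(ȳ_srs) = (1 − 1155/19257)·431.6/1155 = 0.35126702.
deff = 0.20370349 / 0.35126702 = 0.5799.

0.5799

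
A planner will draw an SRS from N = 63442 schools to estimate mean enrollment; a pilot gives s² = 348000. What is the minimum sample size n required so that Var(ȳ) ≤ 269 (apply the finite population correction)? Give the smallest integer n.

Without fpc, n₀ = s²/D = 348000/269 = 1293.6803.
With fpc, (1 − n/N)·s²/n ≤ D requires n ≥ n₀/(1 + n₀/N) = 1293.6803/(1 + 1293.6803/63442) = 1267.8273.
Rounding up, n = 1268.

1268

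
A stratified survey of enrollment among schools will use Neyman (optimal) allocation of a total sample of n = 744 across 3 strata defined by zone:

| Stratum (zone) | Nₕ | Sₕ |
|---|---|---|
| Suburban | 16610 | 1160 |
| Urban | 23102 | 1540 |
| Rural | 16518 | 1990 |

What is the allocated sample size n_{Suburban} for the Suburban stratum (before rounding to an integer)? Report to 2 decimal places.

Neyman allocation: nₕ = n·NₕSₕ / Σⱼ NⱼSⱼ.
Σ NⱼSⱼ = 16610·1160 + 23102·1540 + 16518·1990 = 8.77155 × 10^7.
n_{Suburban} = 744·16610·1160 / (8.77155 × 10^7) = 163.43.

163.43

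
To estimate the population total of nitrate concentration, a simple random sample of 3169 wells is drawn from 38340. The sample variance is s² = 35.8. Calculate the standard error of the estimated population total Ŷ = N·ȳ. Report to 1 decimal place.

Var(Ŷ) = N²·Var(ȳ) = N²·(1 − n/N)·s²/n.
f = 3169/38340 = 0.08265519; Var(ȳ) = 0.91734481·35.8/3169 = 0.010363188.
Var(Ŷ) = 38340² · 0.010363188 = 1.5233426 × 10^7.
SE(Ŷ) = √(1.5233426 × 10^7) = 3903.0.

3903.0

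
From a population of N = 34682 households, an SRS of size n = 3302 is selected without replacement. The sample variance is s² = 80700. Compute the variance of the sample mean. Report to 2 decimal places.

22.11

Under SRS without replacement, Var(ȳ) = (1 − f)·s²/n with f = n/N = 3302/34682 = 0.09520789.
Var(ȳ) = (1 − 0.09520789)·80700/3302 = 0.90479211·24.439733 = 22.112878.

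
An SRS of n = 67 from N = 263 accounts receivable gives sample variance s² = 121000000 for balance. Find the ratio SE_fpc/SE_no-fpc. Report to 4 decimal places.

0.8633

f = n/N = 67/263 = 0.25475285.
SE_no-fpc = √(s²/n) = 1343.8639; SE_fpc = √((1−f)s²/n) = 1160.1268.
Ratio = √(1−f) = 0.86327698.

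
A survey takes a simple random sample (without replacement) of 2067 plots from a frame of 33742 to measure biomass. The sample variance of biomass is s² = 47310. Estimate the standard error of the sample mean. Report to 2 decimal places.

Under SRS without replacement, Var(ȳ) = (1 − f)·s²/n with f = n/N = 2067/33742 = 0.06125897.
Var(ȳ) = (1 − 0.06125897)·47310/2067 = 0.93874103·22.888244 = 21.486134.
SE(ȳ) = √(21.486134) = 4.64.

4.64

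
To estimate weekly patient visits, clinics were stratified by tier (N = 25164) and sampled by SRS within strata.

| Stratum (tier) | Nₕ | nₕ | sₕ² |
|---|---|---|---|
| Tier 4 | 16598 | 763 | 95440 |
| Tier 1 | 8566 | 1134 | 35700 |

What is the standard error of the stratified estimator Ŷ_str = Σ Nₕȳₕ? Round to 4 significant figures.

186800

Var(Ŷ_str) = Σₕ Nₕ²(1 − fₕ)sₕ²/nₕ.
Tier 4: 16598²·(1 − 763/16598)·95440/763 = 3.2876057 × 10^10.
Tier 1: 8566²·(1 − 1134/8566)·35700/1134 = 2.0041902 × 10^9.
Sum = 3.4880247 × 10^10.
SE = √(3.4880247 × 10^10) = 186800.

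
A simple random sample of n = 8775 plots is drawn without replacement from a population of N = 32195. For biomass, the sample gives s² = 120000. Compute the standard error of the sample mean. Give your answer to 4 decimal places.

3.1540

Under SRS without replacement, Var(ȳ) = (1 − f)·s²/n with f = n/N = 8775/32195 = 0.27255785.
Var(ȳ) = (1 − 0.27255785)·120000/8775 = 0.72744215·13.675214 = 9.9479268.
SE(ȳ) = √(9.9479268) = 3.1540.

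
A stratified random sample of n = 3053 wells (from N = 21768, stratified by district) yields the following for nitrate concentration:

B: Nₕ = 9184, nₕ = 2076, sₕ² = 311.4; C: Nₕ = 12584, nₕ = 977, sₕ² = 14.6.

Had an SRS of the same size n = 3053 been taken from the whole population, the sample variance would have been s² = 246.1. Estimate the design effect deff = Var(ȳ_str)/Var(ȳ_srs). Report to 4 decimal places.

0.3646

Var(ȳ_str) = Σ Wₕ²(1−fₕ)sₕ²/nₕ with Wₕ = Nₕ/21768:
  B: (9184/21768)²·(1−2076/9184)·311.4/2076 = 0.020664909
  C: (12584/21768)²·(1−977/12584)·14.6/977 = 0.0046063818
  → Var(ȳ_str) = 0.025271291.
Var(ȳ_srs) = (1 − 3053/21768)·246.1/3053 = 0.069303651.
deff = 0.025271291 / 0.069303651 = 0.3646.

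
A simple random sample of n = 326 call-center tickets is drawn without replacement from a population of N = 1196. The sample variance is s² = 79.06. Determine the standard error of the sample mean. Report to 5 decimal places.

0.42001

Under SRS without replacement, Var(ȳ) = (1 − f)·s²/n with f = n/N = 326/1196 = 0.27257525.
Var(ȳ) = (1 − 0.27257525)·79.06/326 = 0.72742475·0.24251534 = 0.17641166.
SE(ȳ) = √(0.17641166) = 0.42001.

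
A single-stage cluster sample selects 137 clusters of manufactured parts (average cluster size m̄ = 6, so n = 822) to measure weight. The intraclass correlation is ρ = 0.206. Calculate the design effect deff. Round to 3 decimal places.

2.030

deff = 1 + (6 − 1)·0.206 = 1 + 1.03 = 2.03.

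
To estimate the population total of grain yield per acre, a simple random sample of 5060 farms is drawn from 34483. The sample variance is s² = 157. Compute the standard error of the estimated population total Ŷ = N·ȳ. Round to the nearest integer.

Var(Ŷ) = N²·Var(ȳ) = N²·(1 − n/N)·s²/n.
f = 5060/34483 = 0.14673897; Var(ȳ) = 0.85326103·157/5060 = 0.0264747.
Var(Ŷ) = 34483² · 0.0264747 = 3.1480465 × 10^7.
SE(Ŷ) = √(3.1480465 × 10^7) = 5611.

5611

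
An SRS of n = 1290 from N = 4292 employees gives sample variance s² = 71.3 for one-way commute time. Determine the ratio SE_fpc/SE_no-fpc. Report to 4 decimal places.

f = n/N = 1290/4292 = 0.30055918.
SE_no-fpc = √(s²/n) = 0.23509853; SE_fpc = √((1−f)s²/n) = 0.19661896.
Ratio = √(1−f) = 0.83632579.

0.8363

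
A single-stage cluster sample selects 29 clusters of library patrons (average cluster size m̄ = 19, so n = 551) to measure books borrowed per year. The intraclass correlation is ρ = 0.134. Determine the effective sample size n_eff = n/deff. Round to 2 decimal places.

161.49

deff = 1 + (19 − 1)·0.134 = 1 + 2.412 = 3.412.
n_eff = 551 / 3.412 = 161.49.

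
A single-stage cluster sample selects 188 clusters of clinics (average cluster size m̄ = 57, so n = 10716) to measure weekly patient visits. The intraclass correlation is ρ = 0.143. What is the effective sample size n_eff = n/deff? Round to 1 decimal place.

1189.6

deff = 1 + (57 − 1)·0.143 = 1 + 8.008 = 9.008.
n_eff = 10716 / 9.008 = 1189.6.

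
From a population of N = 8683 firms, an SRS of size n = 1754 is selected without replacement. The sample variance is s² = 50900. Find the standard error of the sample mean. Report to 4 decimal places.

Under SRS without replacement, Var(ȳ) = (1 − f)·s²/n with f = n/N = 1754/8683 = 0.20200392.
Var(ȳ) = (1 − 0.20200392)·50900/1754 = 0.79799608·29.019384 = 23.157355.
SE(ȳ) = √(23.157355) = 4.8122.

4.8122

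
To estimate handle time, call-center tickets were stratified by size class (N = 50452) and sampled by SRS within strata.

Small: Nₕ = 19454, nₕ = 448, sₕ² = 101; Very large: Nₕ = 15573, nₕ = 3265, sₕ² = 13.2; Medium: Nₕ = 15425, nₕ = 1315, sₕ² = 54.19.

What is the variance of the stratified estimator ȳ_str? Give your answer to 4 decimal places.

0.0366

Var(ȳ_str) = Σₕ Wₕ²(1 − fₕ)sₕ²/nₕ with Wₕ = Nₕ/N, N = 50452.
Small: Wₕ = 0.38559423; term = 0.38559423²·(1 − 0.02302868)·101/448 = 0.032748109.
Very large: Wₕ = 0.30866963; term = 0.30866963²·(1 − 0.20965774)·13.2/3265 = 3.0443441 × 10^-4.
Medium: Wₕ = 0.30573615; term = 0.30573615²·(1 − 0.08525122)·54.19/1315 = 0.0035236179.
Sum = 0.036576161.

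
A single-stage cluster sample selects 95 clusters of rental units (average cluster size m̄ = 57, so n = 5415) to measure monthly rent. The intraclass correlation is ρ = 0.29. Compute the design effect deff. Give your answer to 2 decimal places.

17.24

deff = 1 + (57 − 1)·0.29 = 1 + 16.24 = 17.24.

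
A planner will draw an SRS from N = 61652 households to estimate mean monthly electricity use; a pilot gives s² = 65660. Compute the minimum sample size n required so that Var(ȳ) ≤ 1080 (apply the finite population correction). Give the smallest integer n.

61

Without fpc, n₀ = s²/D = 65660/1080 = 60.7963.
With fpc, (1 − n/N)·s²/n ≤ D requires n ≥ n₀/(1 + n₀/N) = 60.7963/(1 + 60.7963/61652) = 60.7364.
Rounding up, n = 61.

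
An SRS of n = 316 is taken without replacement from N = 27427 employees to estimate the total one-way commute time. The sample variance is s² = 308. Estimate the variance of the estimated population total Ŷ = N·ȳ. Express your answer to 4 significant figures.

Var(Ŷ) = N²·Var(ȳ) = N²·(1 − n/N)·s²/n.
f = 316/27427 = 0.01152149; Var(ȳ) = 0.98847851·308/316 = 0.96345373.
Var(Ŷ) = 27427² · 0.96345373 = 7.2474875 × 10^8.

7.247 × 10^8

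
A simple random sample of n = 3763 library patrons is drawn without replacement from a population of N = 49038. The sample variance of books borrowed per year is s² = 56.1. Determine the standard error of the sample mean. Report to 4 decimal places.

0.1173

Under SRS without replacement, Var(ȳ) = (1 − f)·s²/n with f = n/N = 3763/49038 = 0.07673641.
Var(ȳ) = (1 − 0.07673641)·56.1/3763 = 0.92326359·0.014908318 = 0.013764307.
SE(ȳ) = √(0.013764307) = 0.1173.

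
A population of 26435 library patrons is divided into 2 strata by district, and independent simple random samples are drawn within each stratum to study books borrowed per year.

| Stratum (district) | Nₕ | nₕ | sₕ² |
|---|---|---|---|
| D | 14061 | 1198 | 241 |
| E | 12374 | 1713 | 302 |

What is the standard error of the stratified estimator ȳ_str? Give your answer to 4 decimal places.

Var(ȳ_str) = Σₕ Wₕ²(1 − fₕ)sₕ²/nₕ with Wₕ = Nₕ/N, N = 26435.
D: Wₕ = 0.53190845; term = 0.53190845²·(1 − 0.08520020)·241/1198 = 0.052066702.
E: Wₕ = 0.46809155; term = 0.46809155²·(1 − 0.13843543)·302/1713 = 0.033281202.
Sum = 0.085347904.
SE = √(0.085347904) = 0.2921.

0.2921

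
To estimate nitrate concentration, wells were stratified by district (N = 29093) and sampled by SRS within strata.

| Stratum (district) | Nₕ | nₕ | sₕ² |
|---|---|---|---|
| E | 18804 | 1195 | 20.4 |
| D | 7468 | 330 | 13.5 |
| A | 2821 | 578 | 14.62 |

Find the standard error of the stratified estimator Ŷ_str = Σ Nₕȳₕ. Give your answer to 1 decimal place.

Var(Ŷ_str) = Σₕ Nₕ²(1 − fₕ)sₕ²/nₕ.
E: 18804²·(1 − 1195/18804)·20.4/1195 = 5.6525863 × 10^6.
D: 7468²·(1 − 330/7468)·13.5/330 = 2.1807239 × 10^6.
A: 2821²·(1 − 578/2821)·14.62/578 = 160048.61.
Sum = 7.9933588 × 10^6.
SE = √(7.9933588 × 10^6) = 2827.3.

2827.3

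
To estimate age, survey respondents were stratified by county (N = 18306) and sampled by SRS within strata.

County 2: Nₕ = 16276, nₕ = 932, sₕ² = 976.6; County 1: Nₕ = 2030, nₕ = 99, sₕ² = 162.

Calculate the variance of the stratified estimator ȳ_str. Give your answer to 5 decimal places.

0.80005

Var(ȳ_str) = Σₕ Wₕ²(1 − fₕ)sₕ²/nₕ with Wₕ = Nₕ/N, N = 18306.
County 2: Wₕ = 0.88910740; term = 0.88910740²·(1 − 0.05726223)·976.6/932 = 0.78090852.
County 1: Wₕ = 0.11089260; term = 0.11089260²·(1 − 0.04876847)·162/99 = 0.019141291.
Sum = 0.80004981.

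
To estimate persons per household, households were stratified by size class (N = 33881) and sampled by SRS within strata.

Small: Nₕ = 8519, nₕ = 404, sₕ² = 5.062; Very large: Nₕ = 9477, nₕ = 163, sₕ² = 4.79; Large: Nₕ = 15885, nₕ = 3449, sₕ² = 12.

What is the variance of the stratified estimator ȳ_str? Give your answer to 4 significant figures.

Var(ȳ_str) = Σₕ Wₕ²(1 − fₕ)sₕ²/nₕ with Wₕ = Nₕ/N, N = 33881.
Small: Wₕ = 0.25143886; term = 0.25143886²·(1 − 0.04742341)·5.062/404 = 7.5458033 × 10^-4.
Very large: Wₕ = 0.27971429; term = 0.27971429²·(1 − 0.01719954)·4.79/163 = 0.0022596573.
Large: Wₕ = 0.46884685; term = 0.46884685²·(1 − 0.21712307)·12/3449 = 5.9874727 × 10^-4.
Sum = 0.0036129849.

0.003613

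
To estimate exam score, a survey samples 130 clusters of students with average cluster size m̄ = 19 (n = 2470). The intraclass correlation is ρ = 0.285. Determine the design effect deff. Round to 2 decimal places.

deff = 1 + (19 − 1)·0.285 = 1 + 5.13 = 6.13.

6.13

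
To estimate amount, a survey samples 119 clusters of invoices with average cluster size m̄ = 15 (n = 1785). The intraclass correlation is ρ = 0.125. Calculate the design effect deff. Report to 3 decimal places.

deff = 1 + (15 − 1)·0.125 = 1 + 1.75 = 2.75.

2.750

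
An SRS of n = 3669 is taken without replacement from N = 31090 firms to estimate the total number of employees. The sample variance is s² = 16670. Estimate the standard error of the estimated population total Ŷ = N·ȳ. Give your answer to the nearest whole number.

Var(Ŷ) = N²·Var(ȳ) = N²·(1 − n/N)·s²/n.
f = 3669/31090 = 0.11801222; Var(ȳ) = 0.88198778·16670/3669 = 4.0072871.
Var(Ŷ) = 31090² · 4.0072871 = 3.873396 × 10^9.
SE(Ŷ) = √(3.873396 × 10^9) = 62237.

62237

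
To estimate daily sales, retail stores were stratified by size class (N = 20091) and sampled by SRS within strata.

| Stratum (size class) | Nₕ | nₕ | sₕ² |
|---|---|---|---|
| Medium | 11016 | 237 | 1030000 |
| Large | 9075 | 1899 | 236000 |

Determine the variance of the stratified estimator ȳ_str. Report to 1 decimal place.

Var(ȳ_str) = Σₕ Wₕ²(1 − fₕ)sₕ²/nₕ with Wₕ = Nₕ/N, N = 20091.
Medium: Wₕ = 0.54830521; term = 0.54830521²·(1 − 0.02151416)·1030000/237 = 1278.463.
Large: Wₕ = 0.45169479; term = 0.45169479²·(1 − 0.20925620)·236000/1899 = 20.049936.
Sum = 1298.5129.

1298.5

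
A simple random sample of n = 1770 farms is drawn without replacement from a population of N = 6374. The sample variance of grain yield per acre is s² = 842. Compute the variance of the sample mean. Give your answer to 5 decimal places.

Under SRS without replacement, Var(ȳ) = (1 − f)·s²/n with f = n/N = 1770/6374 = 0.27769062.
Var(ȳ) = (1 − 0.27769062)·842/1770 = 0.72230938·0.47570621 = 0.34360706.

0.34361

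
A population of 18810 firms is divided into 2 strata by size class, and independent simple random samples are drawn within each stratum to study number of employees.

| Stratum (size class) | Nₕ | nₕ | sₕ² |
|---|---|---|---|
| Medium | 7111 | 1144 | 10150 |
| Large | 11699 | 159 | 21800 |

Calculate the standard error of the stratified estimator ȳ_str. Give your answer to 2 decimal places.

Var(ȳ_str) = Σₕ Wₕ²(1 − fₕ)sₕ²/nₕ with Wₕ = Nₕ/N, N = 18810.
Medium: Wₕ = 0.37804359; term = 0.37804359²·(1 − 0.16087751)·10150/1144 = 1.0640184.
Large: Wₕ = 0.62195641; term = 0.62195641²·(1 − 0.01359091)·21800/159 = 52.316216.
Sum = 53.380234.
SE = √(53.380234) = 7.31.

7.31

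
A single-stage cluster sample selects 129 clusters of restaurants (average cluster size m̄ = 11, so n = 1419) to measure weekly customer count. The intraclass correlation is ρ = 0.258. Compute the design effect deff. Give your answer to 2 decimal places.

deff = 1 + (11 − 1)·0.258 = 1 + 2.58 = 3.58.

3.58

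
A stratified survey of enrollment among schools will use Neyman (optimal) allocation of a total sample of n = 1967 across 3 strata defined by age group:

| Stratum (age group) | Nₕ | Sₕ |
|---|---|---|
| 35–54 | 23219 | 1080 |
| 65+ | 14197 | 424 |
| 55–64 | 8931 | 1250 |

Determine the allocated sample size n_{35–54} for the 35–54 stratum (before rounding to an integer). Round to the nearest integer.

1167

Neyman allocation: nₕ = n·NₕSₕ / Σⱼ NⱼSⱼ.
Σ NⱼSⱼ = 23219·1080 + 14197·424 + 8931·1250 = 4.2259798 × 10^7.
n_{35–54} = 1967·23219·1080 / (4.2259798 × 10^7) = 1167.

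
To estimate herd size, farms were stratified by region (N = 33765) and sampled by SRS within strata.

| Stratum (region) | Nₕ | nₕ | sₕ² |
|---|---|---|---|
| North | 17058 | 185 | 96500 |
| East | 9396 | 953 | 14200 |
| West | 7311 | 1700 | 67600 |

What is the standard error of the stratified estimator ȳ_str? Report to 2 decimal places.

11.58

Var(ȳ_str) = Σₕ Wₕ²(1 − fₕ)sₕ²/nₕ with Wₕ = Nₕ/N, N = 33765.
North: Wₕ = 0.50519769; term = 0.50519769²·(1 − 0.01084535)·96500/185 = 131.68688.
East: Wₕ = 0.27827632; term = 0.27827632²·(1 − 0.10142614)·14200/953 = 1.0368161.
West: Wₕ = 0.21652599; term = 0.21652599²·(1 − 0.23252633)·67600/1700 = 1.4308079.
Sum = 134.1545.
SE = √(134.1545) = 11.58.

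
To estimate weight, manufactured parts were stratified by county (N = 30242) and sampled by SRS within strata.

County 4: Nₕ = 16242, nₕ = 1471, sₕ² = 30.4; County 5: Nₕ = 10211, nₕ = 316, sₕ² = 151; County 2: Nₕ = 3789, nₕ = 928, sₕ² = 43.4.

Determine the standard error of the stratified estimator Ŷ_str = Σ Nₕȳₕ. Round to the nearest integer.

7331

Var(Ŷ_str) = Σₕ Nₕ²(1 − fₕ)sₕ²/nₕ.
County 4: 16242²·(1 − 1471/16242)·30.4/1471 = 4.9580433 × 10^6.
County 5: 10211²·(1 − 316/10211)·151/316 = 4.8280742 × 10^7.
County 2: 3789²·(1 − 928/3789)·43.4/928 = 506972.28.
Sum = 5.3745758 × 10^7.
SE = √(5.3745758 × 10^7) = 7331.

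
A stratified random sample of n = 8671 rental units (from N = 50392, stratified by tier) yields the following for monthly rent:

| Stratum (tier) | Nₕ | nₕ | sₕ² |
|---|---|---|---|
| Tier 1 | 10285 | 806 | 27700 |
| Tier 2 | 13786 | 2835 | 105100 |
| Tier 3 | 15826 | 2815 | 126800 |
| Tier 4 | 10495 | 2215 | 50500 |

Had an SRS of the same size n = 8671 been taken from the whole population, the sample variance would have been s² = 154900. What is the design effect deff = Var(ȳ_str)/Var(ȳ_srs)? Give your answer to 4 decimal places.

0.5379

Var(ȳ_str) = Σ Wₕ²(1−fₕ)sₕ²/nₕ with Wₕ = Nₕ/50392:
  Tier 1: (10285/50392)²·(1−806/10285)·27700/806 = 1.3194361
  Tier 2: (13786/50392)²·(1−2835/13786)·105100/2835 = 2.2040351
  Tier 3: (15826/50392)²·(1−2815/15826)·126800/2815 = 3.652578
  Tier 4: (10495/50392)²·(1−2215/10495)·50500/2215 = 0.78020232
  → Var(ȳ_str) = 7.9562515.
Var(ȳ_srs) = (1 − 8671/50392)·154900/8671 = 14.790244.
deff = 7.9562515 / 14.790244 = 0.5379.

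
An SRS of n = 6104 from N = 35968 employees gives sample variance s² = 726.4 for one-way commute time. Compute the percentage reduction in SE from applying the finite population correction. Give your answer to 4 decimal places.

f = n/N = 6104/35968 = 0.16970641.
SE_no-fpc = √(s²/n) = 0.34496947; SE_fpc = √((1−f)s²/n) = 0.31433772.
Ratio = √(1−f) = 0.91120447. Reduction = 100·(1 − 0.91120447) = 8.8796%.

8.8796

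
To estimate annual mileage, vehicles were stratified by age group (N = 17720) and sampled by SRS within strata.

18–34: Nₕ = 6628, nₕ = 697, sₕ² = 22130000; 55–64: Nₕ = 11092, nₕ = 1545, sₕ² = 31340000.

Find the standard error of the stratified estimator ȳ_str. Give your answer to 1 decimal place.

Var(ȳ_str) = Σₕ Wₕ²(1 − fₕ)sₕ²/nₕ with Wₕ = Nₕ/N, N = 17720.
18–34: Wₕ = 0.37404063; term = 0.37404063²·(1 − 0.10515993)·22130000/697 = 3974.9496.
55–64: Wₕ = 0.62595937; term = 0.62595937²·(1 − 0.13928958)·31340000/1545 = 6841.0042.
Sum = 10815.954.
SE = √(10815.954) = 104.0.

104.0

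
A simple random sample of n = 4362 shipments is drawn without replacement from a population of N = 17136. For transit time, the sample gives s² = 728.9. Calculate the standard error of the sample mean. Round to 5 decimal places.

0.35294

Under SRS without replacement, Var(ȳ) = (1 − f)·s²/n with f = n/N = 4362/17136 = 0.25455182.
Var(ȳ) = (1 − 0.25455182)·728.9/4362 = 0.74544818·0.16710225 = 0.12456607.
SE(ȳ) = √(0.12456607) = 0.35294.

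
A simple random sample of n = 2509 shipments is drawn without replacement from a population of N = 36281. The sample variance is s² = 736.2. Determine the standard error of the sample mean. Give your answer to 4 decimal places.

0.5226

Under SRS without replacement, Var(ȳ) = (1 − f)·s²/n with f = n/N = 2509/36281 = 0.06915465.
Var(ȳ) = (1 − 0.06915465)·736.2/2509 = 0.93084535·0.29342367 = 0.27313206.
SE(ȳ) = √(0.27313206) = 0.5226.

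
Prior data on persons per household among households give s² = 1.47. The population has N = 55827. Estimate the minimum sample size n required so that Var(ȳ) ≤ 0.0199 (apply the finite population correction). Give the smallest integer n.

Without fpc, n₀ = s²/D = 1.47/0.0199 = 73.8693.
With fpc, (1 − n/N)·s²/n ≤ D requires n ≥ n₀/(1 + n₀/N) = 73.8693/(1 + 73.8693/55827) = 73.7717.
Rounding up, n = 74.

74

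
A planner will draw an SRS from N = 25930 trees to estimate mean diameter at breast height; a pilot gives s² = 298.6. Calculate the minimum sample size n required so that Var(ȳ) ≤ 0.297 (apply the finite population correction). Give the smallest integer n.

968

Without fpc, n₀ = s²/D = 298.6/0.297 = 1005.3872.
With fpc, (1 − n/N)·s²/n ≤ D requires n ≥ n₀/(1 + n₀/N) = 1005.3872/(1 + 1005.3872/25930) = 967.8602.
Rounding up, n = 968.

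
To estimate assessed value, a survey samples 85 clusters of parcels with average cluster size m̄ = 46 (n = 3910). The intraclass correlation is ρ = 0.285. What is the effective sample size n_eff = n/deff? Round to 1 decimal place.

deff = 1 + (46 − 1)·0.285 = 1 + 12.825 = 13.825.
n_eff = 3910 / 13.825 = 282.8.

282.8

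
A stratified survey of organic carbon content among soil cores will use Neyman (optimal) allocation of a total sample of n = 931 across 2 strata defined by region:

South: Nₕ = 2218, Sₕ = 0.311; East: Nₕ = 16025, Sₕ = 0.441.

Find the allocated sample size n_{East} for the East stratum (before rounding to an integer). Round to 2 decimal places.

Neyman allocation: nₕ = n·NₕSₕ / Σⱼ NⱼSⱼ.
Σ NⱼSⱼ = 2218·0.311 + 16025·0.441 = 7756.823.
n_{East} = 931·16025·0.441 / 7756.823 = 848.21.

848.21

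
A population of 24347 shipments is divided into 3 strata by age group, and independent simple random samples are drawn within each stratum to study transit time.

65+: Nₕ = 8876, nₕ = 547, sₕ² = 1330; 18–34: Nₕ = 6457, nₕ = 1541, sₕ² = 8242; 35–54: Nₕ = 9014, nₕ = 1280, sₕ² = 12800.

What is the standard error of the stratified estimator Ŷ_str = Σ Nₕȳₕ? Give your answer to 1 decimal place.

Var(Ŷ_str) = Σₕ Nₕ²(1 − fₕ)sₕ²/nₕ.
65+: 8876²·(1 − 547/8876)·1330/547 = 1.7975231 × 10^8.
18–34: 6457²·(1 − 1541/6457)·8242/1541 = 1.6977457 × 10^8.
35–54: 9014²·(1 − 1280/9014)·12800/1280 = 6.9714276 × 10^8.
Sum = 1.0466696 × 10^9.
SE = √(1.0466696 × 10^9) = 32352.3.

32352.3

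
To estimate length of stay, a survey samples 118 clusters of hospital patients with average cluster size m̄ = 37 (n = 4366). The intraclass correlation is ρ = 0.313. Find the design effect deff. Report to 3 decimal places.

deff = 1 + (37 − 1)·0.313 = 1 + 11.268 = 12.268.

12.268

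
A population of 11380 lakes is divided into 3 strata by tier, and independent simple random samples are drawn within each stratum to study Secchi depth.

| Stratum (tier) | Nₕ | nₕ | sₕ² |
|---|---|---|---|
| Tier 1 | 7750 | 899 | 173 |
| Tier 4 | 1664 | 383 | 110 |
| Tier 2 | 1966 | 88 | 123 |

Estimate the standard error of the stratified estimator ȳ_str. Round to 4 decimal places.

0.3514

Var(ȳ_str) = Σₕ Wₕ²(1 − fₕ)sₕ²/nₕ with Wₕ = Nₕ/N, N = 11380.
Tier 1: Wₕ = 0.68101933; term = 0.68101933²·(1 − 0.11600000)·173/899 = 0.078896467.
Tier 4: Wₕ = 0.14622144; term = 0.14622144²·(1 − 0.23016827)·110/383 = 0.0047272856.
Tier 2: Wₕ = 0.17275923; term = 0.17275923²·(1 − 0.04476094)·123/88 = 0.039848962.
Sum = 0.12347271.
SE = √(0.12347271) = 0.3514.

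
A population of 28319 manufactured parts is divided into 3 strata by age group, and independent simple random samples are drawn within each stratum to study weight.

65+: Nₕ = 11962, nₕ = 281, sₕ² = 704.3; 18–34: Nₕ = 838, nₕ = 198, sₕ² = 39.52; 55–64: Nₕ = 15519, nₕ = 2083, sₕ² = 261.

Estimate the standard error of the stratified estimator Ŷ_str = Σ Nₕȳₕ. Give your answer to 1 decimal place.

Var(Ŷ_str) = Σₕ Nₕ²(1 − fₕ)sₕ²/nₕ.
65+: 11962²·(1 − 281/11962)·704.3/281 = 3.5021536 × 10^8.
18–34: 838²·(1 − 198/838)·39.52/198 = 107047.31.
55–64: 15519²·(1 − 2083/15519)·261/2083 = 2.6126724 × 10^7.
Sum = 3.7644913 × 10^8.
SE = √(3.7644913 × 10^8) = 19402.3.

19402.3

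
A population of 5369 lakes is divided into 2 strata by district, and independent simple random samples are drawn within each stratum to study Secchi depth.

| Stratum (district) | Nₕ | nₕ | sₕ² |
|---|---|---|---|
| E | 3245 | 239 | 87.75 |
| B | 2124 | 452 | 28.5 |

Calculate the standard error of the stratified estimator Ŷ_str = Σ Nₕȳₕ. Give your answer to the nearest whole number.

Var(Ŷ_str) = Σₕ Nₕ²(1 − fₕ)sₕ²/nₕ.
E: 3245²·(1 − 239/3245)·87.75/239 = 3.5814006 × 10^6.
B: 2124²·(1 − 452/2124)·28.5/452 = 223922.23.
Sum = 3.8053228 × 10^6.
SE = √(3.8053228 × 10^6) = 1951.

1951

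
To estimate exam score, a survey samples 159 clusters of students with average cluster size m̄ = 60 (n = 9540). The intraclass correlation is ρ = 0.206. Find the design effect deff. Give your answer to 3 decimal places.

deff = 1 + (60 − 1)·0.206 = 1 + 12.154 = 13.154.

13.154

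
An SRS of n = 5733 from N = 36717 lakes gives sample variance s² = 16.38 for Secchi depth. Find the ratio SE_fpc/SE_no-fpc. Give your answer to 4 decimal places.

0.9186

f = n/N = 5733/36717 = 0.15614021.
SE_no-fpc = √(s²/n) = 0.053452248; SE_fpc = √((1−f)s²/n) = 0.04910222.
Ratio = √(1−f) = 0.91861842.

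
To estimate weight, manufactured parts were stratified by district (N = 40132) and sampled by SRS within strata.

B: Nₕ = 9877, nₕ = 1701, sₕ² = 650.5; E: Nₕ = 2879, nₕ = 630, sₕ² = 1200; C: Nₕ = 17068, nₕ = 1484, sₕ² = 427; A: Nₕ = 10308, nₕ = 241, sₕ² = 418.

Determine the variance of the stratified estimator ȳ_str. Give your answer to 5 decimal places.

0.18610

Var(ȳ_str) = Σₕ Wₕ²(1 − fₕ)sₕ²/nₕ with Wₕ = Nₕ/N, N = 40132.
B: Wₕ = 0.24611283; term = 0.24611283²·(1 − 0.17221828)·650.5/1701 = 0.019174644.
E: Wₕ = 0.07173826; term = 0.07173826²·(1 − 0.21882598)·1200/630 = 0.0076575565.
C: Wₕ = 0.42529652; term = 0.42529652²·(1 − 0.08694633)·427/1484 = 0.047519727.
A: Wₕ = 0.25685239; term = 0.25685239²·(1 − 0.02337990)·418/241 = 0.11175118.
Sum = 0.18610311.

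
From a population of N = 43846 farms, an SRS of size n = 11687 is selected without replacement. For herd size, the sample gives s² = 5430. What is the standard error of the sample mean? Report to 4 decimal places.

0.5838

Under SRS without replacement, Var(ȳ) = (1 − f)·s²/n with f = n/N = 11687/43846 = 0.26654655.
Var(ȳ) = (1 − 0.26654655)·5430/11687 = 0.73345345·0.46461881 = 0.34077627.
SE(ȳ) = √(0.34077627) = 0.5838.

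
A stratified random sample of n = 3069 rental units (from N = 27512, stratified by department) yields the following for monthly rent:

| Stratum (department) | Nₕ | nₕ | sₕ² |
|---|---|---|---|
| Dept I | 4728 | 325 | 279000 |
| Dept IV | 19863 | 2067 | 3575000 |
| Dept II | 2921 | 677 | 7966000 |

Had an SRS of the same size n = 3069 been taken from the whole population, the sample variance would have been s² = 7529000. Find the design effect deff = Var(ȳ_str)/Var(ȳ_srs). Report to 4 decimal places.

Var(ȳ_str) = Σ Wₕ²(1−fₕ)sₕ²/nₕ with Wₕ = Nₕ/27512:
  Dept I: (4728/27512)²·(1−325/4728)·279000/325 = 23.610363
  Dept IV: (19863/27512)²·(1−2067/19863)·3575000/2067 = 807.71562
  Dept II: (2921/27512)²·(1−677/2921)·7966000/677 = 101.89707
  → Var(ȳ_str) = 933.22305.
Var(ȳ_srs) = (1 − 3069/27512)·7529000/3069 = 2179.5797.
deff = 933.22305 / 2179.5797 = 0.4282.

0.4282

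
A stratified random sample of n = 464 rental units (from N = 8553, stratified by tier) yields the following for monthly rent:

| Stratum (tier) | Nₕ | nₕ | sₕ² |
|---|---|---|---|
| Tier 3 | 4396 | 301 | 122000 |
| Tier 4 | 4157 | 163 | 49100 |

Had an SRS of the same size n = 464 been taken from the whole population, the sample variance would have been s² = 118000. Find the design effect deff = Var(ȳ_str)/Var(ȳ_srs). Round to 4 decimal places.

Var(ȳ_str) = Σ Wₕ²(1−fₕ)sₕ²/nₕ with Wₕ = Nₕ/8553:
  Tier 3: (4396/8553)²·(1−301/4396)·122000/301 = 99.739682
  Tier 4: (4157/8553)²·(1−163/4157)·49100/163 = 68.366765
  → Var(ȳ_str) = 168.10645.
Var(ȳ_srs) = (1 − 464/8553)·118000/464 = 240.51402.
deff = 168.10645 / 240.51402 = 0.6989.

0.6989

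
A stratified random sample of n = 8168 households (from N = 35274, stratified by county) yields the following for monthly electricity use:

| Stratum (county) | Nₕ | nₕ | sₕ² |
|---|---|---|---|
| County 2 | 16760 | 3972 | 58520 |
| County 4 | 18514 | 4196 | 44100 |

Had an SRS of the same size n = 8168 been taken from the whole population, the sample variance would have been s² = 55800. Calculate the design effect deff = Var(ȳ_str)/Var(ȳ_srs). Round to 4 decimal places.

Var(ȳ_str) = Σ Wₕ²(1−fₕ)sₕ²/nₕ with Wₕ = Nₕ/35274:
  County 2: (16760/35274)²·(1−3972/16760)·58520/3972 = 2.5378287
  County 4: (18514/35274)²·(1−4196/18514)·44100/4196 = 2.2391145
  → Var(ȳ_str) = 4.7769432.
Var(ȳ_srs) = (1 − 8168/35274)·55800/8168 = 5.249636.
deff = 4.7769432 / 5.249636 = 0.9100.

0.9100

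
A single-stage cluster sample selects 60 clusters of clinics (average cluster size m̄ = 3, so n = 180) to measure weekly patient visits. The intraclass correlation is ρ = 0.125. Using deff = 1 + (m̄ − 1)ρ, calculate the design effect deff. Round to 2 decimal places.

1.25

deff = 1 + (3 − 1)·0.125 = 1 + 0.25 = 1.25.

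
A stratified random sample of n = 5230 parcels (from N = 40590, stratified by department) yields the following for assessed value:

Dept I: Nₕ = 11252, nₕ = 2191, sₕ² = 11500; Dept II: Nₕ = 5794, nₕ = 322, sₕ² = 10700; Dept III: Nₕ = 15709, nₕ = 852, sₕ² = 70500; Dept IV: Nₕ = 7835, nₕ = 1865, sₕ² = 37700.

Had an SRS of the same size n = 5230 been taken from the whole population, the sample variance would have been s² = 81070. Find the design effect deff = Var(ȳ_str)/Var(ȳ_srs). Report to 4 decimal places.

0.9819

Var(ȳ_str) = Σ Wₕ²(1−fₕ)sₕ²/nₕ with Wₕ = Nₕ/40590:
  Dept I: (11252/40590)²·(1−2191/11252)·11500/2191 = 0.32480538
  Dept II: (5794/40590)²·(1−322/5794)·10700/322 = 0.63946147
  Dept III: (15709/40590)²·(1−852/15709)·70500/852 = 11.721713
  Dept IV: (7835/40590)²·(1−1865/7835)·37700/1865 = 0.57390201
  → Var(ȳ_str) = 13.259882.
Var(ȳ_srs) = (1 − 5230/40590)·81070/5230 = 13.503666.
deff = 13.259882 / 13.503666 = 0.9819.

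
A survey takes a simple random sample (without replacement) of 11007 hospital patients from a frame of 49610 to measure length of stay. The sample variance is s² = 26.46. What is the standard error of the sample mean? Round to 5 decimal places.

0.04325

Under SRS without replacement, Var(ȳ) = (1 − f)·s²/n with f = n/N = 11007/49610 = 0.22187059.
Var(ȳ) = (1 − 0.22187059)·26.46/11007 = 0.77812941·0.0024039248 = 0.0018705646.
SE(ȳ) = √(0.0018705646) = 0.04325.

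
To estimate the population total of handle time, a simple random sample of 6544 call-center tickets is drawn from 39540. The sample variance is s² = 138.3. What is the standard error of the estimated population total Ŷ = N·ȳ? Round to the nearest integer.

5251

Var(Ŷ) = N²·Var(ȳ) = N²·(1 − n/N)·s²/n.
f = 6544/39540 = 0.16550329; Var(ȳ) = 0.83449671·138.3/6544 = 0.017636139.
Var(Ŷ) = 39540² · 0.017636139 = 2.7572544 × 10^7.
SE(Ŷ) = √(2.7572544 × 10^7) = 5251.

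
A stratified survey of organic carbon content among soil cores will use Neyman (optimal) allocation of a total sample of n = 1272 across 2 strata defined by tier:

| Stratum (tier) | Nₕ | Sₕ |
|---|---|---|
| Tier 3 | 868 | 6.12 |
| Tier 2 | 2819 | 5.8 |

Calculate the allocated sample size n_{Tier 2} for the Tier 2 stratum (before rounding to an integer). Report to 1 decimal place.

Neyman allocation: nₕ = n·NₕSₕ / Σⱼ NⱼSⱼ.
Σ NⱼSⱼ = 868·6.12 + 2819·5.8 = 21662.36.
n_{Tier 2} = 1272·2819·5.8 / 21662.36 = 960.1.

960.1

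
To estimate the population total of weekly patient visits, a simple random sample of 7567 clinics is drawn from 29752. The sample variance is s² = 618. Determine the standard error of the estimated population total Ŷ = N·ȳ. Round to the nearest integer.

7342

Var(Ŷ) = N²·Var(ȳ) = N²·(1 − n/N)·s²/n.
f = 7567/29752 = 0.25433584; Var(ȳ) = 0.74566416·618/7567 = 0.060898698.
Var(Ŷ) = 29752² · 0.060898698 = 5.3906401 × 10^7.
SE(Ŷ) = √(5.3906401 × 10^7) = 7342.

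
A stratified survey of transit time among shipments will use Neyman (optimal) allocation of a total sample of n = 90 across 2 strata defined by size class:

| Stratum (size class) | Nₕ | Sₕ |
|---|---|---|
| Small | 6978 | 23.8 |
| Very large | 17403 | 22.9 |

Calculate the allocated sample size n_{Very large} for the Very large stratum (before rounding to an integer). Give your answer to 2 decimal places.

63.53

Neyman allocation: nₕ = n·NₕSₕ / Σⱼ NⱼSⱼ.
Σ NⱼSⱼ = 6978·23.8 + 17403·22.9 = 564605.1.
n_{Very large} = 90·17403·22.9 / 564605.1 = 63.53.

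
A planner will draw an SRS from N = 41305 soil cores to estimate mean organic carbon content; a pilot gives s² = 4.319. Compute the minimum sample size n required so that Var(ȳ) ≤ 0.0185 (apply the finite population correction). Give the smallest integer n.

Without fpc, n₀ = s²/D = 4.319/0.0185 = 233.4595.
With fpc, (1 − n/N)·s²/n ≤ D requires n ≥ n₀/(1 + n₀/N) = 233.4595/(1 + 233.4595/41305) = 232.1474.
Rounding up, n = 233.

233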